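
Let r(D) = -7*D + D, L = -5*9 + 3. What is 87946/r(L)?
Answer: 43973/126 ≈ 348.99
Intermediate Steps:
L = -42 (L = -45 + 3 = -42)
r(D) = -6*D
87946/r(L) = 87946/((-6*(-42))) = 87946/252 = 87946*(1/252) = 43973/126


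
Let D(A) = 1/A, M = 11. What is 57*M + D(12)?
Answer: 7525/12 ≈ 627.08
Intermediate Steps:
57*M + D(12) = 57*11 + 1/12 = 627 + 1/12 = 7525/12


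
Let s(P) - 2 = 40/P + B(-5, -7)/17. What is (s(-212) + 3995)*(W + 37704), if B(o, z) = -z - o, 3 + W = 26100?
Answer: 13517416539/53 ≈ 2.5505e+8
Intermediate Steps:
W = 26097 (W = -3 + 26100 = 26097)
B(o, z) = -o - z
s(P) = 46/17 + 40/P (s(P) = 2 + (40/P + (-1*(-5) - 1*(-7))/17) = 2 + (40/P + (5 + 7)*(1/17)) = 2 + (40/P + 12*(1/17)) = 2 + (40/P + 12/17) = 2 + (12/17 + 40/P) = 46/17 + 40/P)
(s(-212) + 3995)*(W + 37704) = ((46/17 + 40/(-212)) + 3995)*(26097 + 37704) = ((46/17 + 40*(-1/212)) + 3995)*63801 = ((46/17 - 10/53) + 3995)*63801 = (2268/901 + 3995)*63801 = (3601763/901)*63801 = 13517416539/53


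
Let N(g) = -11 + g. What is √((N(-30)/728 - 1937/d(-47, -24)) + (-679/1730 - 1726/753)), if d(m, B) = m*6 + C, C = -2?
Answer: √1155962200525675372830/16833360180 ≈ 2.0198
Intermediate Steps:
d(m, B) = -2 + 6*m (d(m, B) = m*6 - 2 = 6*m - 2 = -2 + 6*m)
√((N(-30)/728 - 1937/d(-47, -24)) + (-679/1730 - 1726/753)) = √(((-11 - 30)/728 - 1937/(-2 + 6*(-47))) + (-679/1730 - 1726/753)) = √((-41*1/728 - 1937/(-2 - 282)) + (-679*1/1730 - 1726*1/753)) = √((-41/728 - 1937/(-284)) + (-679/1730 - 1726/753)) = √((-41/728 - 1937*(-1/284)) - 3497267/1302690) = √((-41/728 + 1937/284) - 3497267/1302690) = √(349623/51688 - 3497267/1302690) = √(137341824587/33666720360) = √1155962200525675372830/16833360180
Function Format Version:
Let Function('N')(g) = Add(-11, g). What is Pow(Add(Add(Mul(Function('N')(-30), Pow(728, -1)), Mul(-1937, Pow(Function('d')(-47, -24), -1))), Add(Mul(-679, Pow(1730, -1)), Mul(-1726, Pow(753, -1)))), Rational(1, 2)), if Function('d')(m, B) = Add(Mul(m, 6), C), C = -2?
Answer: Mul(Rational(1, 16833360180), Pow(1155962200525675372830, Rational(1, 2))) ≈ 2.0198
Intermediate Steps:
Function('d')(m, B) = Add(-2, Mul(6, m)) (Function('d')(m, B) = Add(Mul(m, 6), -2) = Add(Mul(6, m), -2) = Add(-2, Mul(6, m)))
Pow(Add(Add(Mul(Function('N')(-30), Pow(728, -1)), Mul(-1937, Pow(Function('d')(-47, -24), -1))), Add(Mul(-679, Pow(1730, -1)), Mul(-1726, Pow(753, -1)))), Rational(1, 2)) = Pow(Add(Add(Mul(Add(-11, -30), Pow(728, -1)), Mul(-1937, Pow(Add(-2, Mul(6, -47)), -1))), Add(Mul(-679, Pow(1730, -1)), Mul(-1726, Pow(753, -1)))), Rational(1, 2)) = Pow(Add(Add(Mul(-41, Rational(1, 728)), Mul(-1937, Pow(Add(-2, -282), -1))), Add(Mul(-679, Rational(1, 1730)), Mul(-1726, Rational(1, 753)))), Rational(1, 2)) = Pow(Add(Add(Rational(-41, 728), Mul(-1937, Pow(-284, -1))), Add(Rational(-679, 1730), Rational(-1726, 753))), Rational(1, 2)) = Pow(Add(Add(Rational(-41, 728), Mul(-1937, Rational(-1, 284))), Rational(-3497267, 1302690)), Rational(1, 2)) = Pow(Add(Add(Rational(-41, 728), Rational(1937, 284)), Rational(-3497267, 1302690)), Rational(1, 2)) = Pow(Add(Rational(349623, 51688), Rational(-3497267, 1302690)), Rational(1, 2)) = Pow(Rational(137341824587, 33666720360), Rational(1, 2)) = Mul(Rational(1, 16833360180), Pow(1155962200525675372830, Rational(1, 2)))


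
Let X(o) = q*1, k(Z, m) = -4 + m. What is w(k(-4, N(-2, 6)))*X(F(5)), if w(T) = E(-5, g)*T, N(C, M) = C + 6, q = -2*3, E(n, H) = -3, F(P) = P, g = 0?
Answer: 0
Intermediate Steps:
q = -6
N(C, M) = 6 + C
X(o) = -6 (X(o) = -6*1 = -6)
w(T) = -3*T
w(k(-4, N(-2, 6)))*X(F(5)) = -3*(-4 + (6 - 2))*(-6) = -3*(-4 + 4)*(-6) = -3*0*(-6) = 0*(-6) = 0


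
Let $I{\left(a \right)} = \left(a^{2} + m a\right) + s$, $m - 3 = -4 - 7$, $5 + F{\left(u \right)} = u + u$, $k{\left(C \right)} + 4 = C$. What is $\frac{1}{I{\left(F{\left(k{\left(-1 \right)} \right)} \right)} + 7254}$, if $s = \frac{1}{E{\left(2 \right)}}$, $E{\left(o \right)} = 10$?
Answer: $\frac{10}{75991} \approx 0.00013159$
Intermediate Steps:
$k{\left(C \right)} = -4 + C$
$F{\left(u \right)} = -5 + 2 u$ ($F{\left(u \right)} = -5 + \left(u + u\right) = -5 + 2 u$)
$s = \frac{1}{10} \approx 0.1$
$m = -8$ ($m = 3 - 11 = -8$)
$I{\left(a \right)} = \frac{1}{10} + a^{2} - 8 a$ ($I{\left(a \right)} = \left(a^{2} - 8 a\right) + \frac{1}{10} = \frac{1}{10} + a^{2} - 8 a$)
$\frac{1}{I{\left(F{\left(k{\left(-1 \right)} \right)} \right)} + 7254} = \frac{1}{\left(\frac{1}{10} + \left(-5 + 2 \left(-4 - 1\right)\right)^{2} - 8 \left(-5 + 2 \left(-4 - 1\right)\right)\right) + 7254} = \frac{1}{\left(\frac{1}{10} + \left(-5 + 2 \left(-5\right)\right)^{2} - 8 \left(-5 + 2 \left(-5\right)\right)\right) + 7254} = \frac{1}{\left(\frac{1}{10} + \left(-5 - 10\right)^{2} - 8 \left(-5 - 10\right)\right) + 7254} = \frac{1}{\left(\frac{1}{10} + \left(-15\right)^{2} - -120\right) + 7254} = \frac{1}{\left(\frac{1}{10} + 225 + 120\right) + 7254} = \frac{1}{\frac{3451}{10} + 7254} = \frac{1}{\frac{75991}{10}} = \frac{10}{75991}$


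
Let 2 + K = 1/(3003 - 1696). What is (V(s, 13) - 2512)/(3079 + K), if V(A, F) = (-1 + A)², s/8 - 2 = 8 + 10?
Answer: 29759083/4021640 ≈ 7.3997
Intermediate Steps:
K = -2613/1307 (K = -2 + 1/(3003 - 1696) = -2 + 1/1307 = -2613/1307 ≈ -1.9992)
s = 160 (s = 16 + 8*(8 + 10) = 16 + 8*18 = 16 + 144 = 160)
(V(s, 13) - 2512)/(3079 + K) = ((-1 + 160)² - 2512)/(3079 - 2613/1307) = (159² - 2512)/(4021640/1307) = (25281 - 2512)*(1307/4021640) = 22769*(1307/4021640) = 29759083/4021640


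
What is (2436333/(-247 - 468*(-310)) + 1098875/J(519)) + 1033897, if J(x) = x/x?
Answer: 308898203409/144833 ≈ 2.1328e+6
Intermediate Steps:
J(x) = 1
(2436333/(-247 - 468*(-310)) + 1098875/J(519)) + 1033897 = (2436333/(-247 - 468*(-310)) + 1098875/1) + 1033897 = (2436333/(-247 + 145080) + 1098875*1) + 1033897 = (2436333/144833 + 1098875) + 1033897 = 159155799208/144833 + 1033897 = 308898203409/144833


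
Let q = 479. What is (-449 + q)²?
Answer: 900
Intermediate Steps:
(-449 + q)² = (-449 + 479)² = 30² = 900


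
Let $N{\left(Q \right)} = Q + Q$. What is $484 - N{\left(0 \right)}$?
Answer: $484$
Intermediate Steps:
$N{\left(Q \right)} = 2 Q$
$484 - N{\left(0 \right)} = 484 - 2 \cdot 0 = 484 - 0 = 484 + 0 = 484$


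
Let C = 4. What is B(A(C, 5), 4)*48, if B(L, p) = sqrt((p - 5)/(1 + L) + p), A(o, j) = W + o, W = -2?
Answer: 16*sqrt(33) ≈ 91.913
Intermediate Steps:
A(o, j) = -2 + o
B(L, p) = sqrt(p + (-5 + p)/(1 + L)) (B(L, p) = sqrt((-5 + p)/(1 + L) + p) = sqrt(p + (-5 + p)/(1 + L)))
B(A(C, 5), 4)*48 = sqrt((-5 + 4 + 4*(1 + (-2 + 4)))/(1 + (-2 + 4)))*48 = sqrt((-5 + 4 + 4*(1 + 2))/(1 + 2))*48 = sqrt((-5 + 4 + 4*3)/3)*48 = sqrt((-5 + 4 + 12)/3)*48 = sqrt((1/3)*11)*48 = sqrt(11/3)*48 = (sqrt(33)/3)*48 = 16*sqrt(33)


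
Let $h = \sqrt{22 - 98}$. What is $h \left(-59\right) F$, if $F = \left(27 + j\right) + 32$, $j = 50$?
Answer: $- 12862 i \sqrt{19} \approx - 56064.0 i$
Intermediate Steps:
$F = 109$ ($F = \left(27 + 50\right) + 32 = 77 + 32 = 109$)
$h = 2 i \sqrt{19}$ ($h = \sqrt{-76} = 2 i \sqrt{19} \approx 8.7178 i$)
$h \left(-59\right) F = 2 i \sqrt{19} \left(-59\right) 109 = - 118 i \sqrt{19} \cdot 109 = - 12862 i \sqrt{19}$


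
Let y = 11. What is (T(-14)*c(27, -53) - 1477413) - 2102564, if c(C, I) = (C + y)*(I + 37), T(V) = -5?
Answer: -3576937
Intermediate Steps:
c(C, I) = (11 + C)*(37 + I) (c(C, I) = (C + 11)*(I + 37) = (11 + C)*(37 + I))
(T(-14)*c(27, -53) - 1477413) - 2102564 = (-5*(407 + 11*(-53) + 37*27 + 27*(-53)) - 1477413) - 2102564 = (-5*(407 - 583 + 999 - 1431) - 1477413) - 2102564 = (-5*(-608) - 1477413) - 2102564 = (3040 - 1477413) - 2102564 = -1474373 - 2102564 = -3576937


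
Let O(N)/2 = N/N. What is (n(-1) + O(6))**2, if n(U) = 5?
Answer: 49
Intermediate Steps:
O(N) = 2 (O(N) = 2*(N/N) = 2*1 = 2)
(n(-1) + O(6))**2 = (5 + 2)**2 = 7**2 = 49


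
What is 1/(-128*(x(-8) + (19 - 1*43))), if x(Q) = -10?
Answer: 1/4352 ≈ 0.00022978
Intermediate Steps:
1/(-128*(x(-8) + (19 - 1*43))) = 1/(-128*(-10 + (19 - 1*43))) = 1/(-128*(-10 + (19 - 43))) = 1/(-128*(-10 - 24)) = 1/(-128*(-34)) = 1/4352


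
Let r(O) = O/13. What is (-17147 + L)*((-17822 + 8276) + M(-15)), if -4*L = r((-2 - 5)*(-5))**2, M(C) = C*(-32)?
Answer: 52549242201/338 ≈ 1.5547e+8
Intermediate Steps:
M(C) = -32*C
r(O) = O/13 (r(O) = O*(1/13) = O/13)
L = -1225/676 (L = -25*(-2 - 5)**2/169/4 = -((-7*(-5))/13)**2/4 = -((1/13)*35)**2/4 = -(35/13)**2/4 = -1/4*1225/169 = -1225/676 ≈ -1.8121)
(-17147 + L)*((-17822 + 8276) + M(-15)) = (-17147 - 1225/676)*((-17822 + 8276) - 32*(-15)) = -11592597*(-9546 + 480)/676 = -11592597/676*(-9066) = 52549242201/338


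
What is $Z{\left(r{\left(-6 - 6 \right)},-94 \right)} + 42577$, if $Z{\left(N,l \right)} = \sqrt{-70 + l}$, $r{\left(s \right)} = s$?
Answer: $42577 + 2 i \sqrt{41} \approx 42577.0 + 12.806 i$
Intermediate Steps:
$Z{\left(r{\left(-6 - 6 \right)},-94 \right)} + 42577 = \sqrt{-70 - 94} + 42577 = \sqrt{-164} + 42577 = 2 i \sqrt{41} + 42577 = 42577 + 2 i \sqrt{41}$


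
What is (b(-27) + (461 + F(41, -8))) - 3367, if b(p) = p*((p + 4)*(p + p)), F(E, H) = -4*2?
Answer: -36448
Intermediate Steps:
F(E, H) = -8
b(p) = 2*p²*(4 + p) (b(p) = p*((4 + p)*(2*p)) = p*(2*p*(4 + p)) = 2*p²*(4 + p))
(b(-27) + (461 + F(41, -8))) - 3367 = (2*(-27)²*(4 - 27) + (461 - 8)) - 3367 = (2*729*(-23) + 453) - 3367 = (-33534 + 453) - 3367 = -33081 - 3367 = -36448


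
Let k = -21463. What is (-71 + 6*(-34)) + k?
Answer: -21738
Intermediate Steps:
(-71 + 6*(-34)) + k = (-71 + 6*(-34)) - 21463 = (-71 - 204) - 21463 = -275 - 21463 = -21738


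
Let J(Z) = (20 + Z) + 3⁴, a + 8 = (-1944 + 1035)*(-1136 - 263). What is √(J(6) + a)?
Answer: 3*√141310 ≈ 1127.7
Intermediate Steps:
a = 1271683 (a = -8 + (-1944 + 1035)*(-1136 - 263) = -8 - 909*(-1399) = -8 + 1271691 = 1271683)
J(Z) = 101 + Z (J(Z) = (20 + Z) + 81 = 101 + Z)
√(J(6) + a) = √((101 + 6) + 1271683) = √(107 + 1271683) = √1271790 = 3*√141310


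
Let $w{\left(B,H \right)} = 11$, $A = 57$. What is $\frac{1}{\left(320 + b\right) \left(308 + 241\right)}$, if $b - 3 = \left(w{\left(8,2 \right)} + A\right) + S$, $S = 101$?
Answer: $\frac{1}{270108} \approx 3.7022 \cdot 10^{-6}$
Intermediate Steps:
$b = 172$ ($b = 3 + \left(\left(11 + 57\right) + 101\right) = 3 + \left(68 + 101\right) = 3 + 169 = 172$)
$\frac{1}{\left(320 + b\right) \left(308 + 241\right)} = \frac{1}{\left(320 + 172\right) \left(308 + 241\right)} = \frac{1}{492 \cdot 549} = \frac{1}{270108}$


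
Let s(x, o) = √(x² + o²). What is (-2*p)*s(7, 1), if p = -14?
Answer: 140*√2 ≈ 197.99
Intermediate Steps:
s(x, o) = √(o² + x²)
(-2*p)*s(7, 1) = (-2*(-14))*√(1² + 7²) = 28*√(1 + 49) = 28*√50 = 28*(5*√2) = 140*√2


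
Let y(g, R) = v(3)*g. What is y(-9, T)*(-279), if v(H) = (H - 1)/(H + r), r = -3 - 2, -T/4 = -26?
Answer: -2511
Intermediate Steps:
T = 104 (T = -4*(-26) = 104)
r = -5
v(H) = (-1 + H)/(-5 + H) (v(H) = (H - 1)/(H - 5) = (-1 + H)/(-5 + H))
y(g, R) = -g (y(g, R) = ((-1 + 3)/(-5 + 3))*g = (2/(-2))*g = (-1/2*2)*g = -g)
y(-9, T)*(-279) = -1*(-9)*(-279) = 9*(-279) = -2511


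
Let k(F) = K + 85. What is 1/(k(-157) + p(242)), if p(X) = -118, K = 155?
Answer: 1/122 ≈ 0.0081967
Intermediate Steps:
k(F) = 240 (k(F) = 155 + 85 = 240)
1/(k(-157) + p(242)) = 1/(240 - 118) = 1/122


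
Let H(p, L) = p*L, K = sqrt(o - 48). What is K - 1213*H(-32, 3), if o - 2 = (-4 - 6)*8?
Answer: 116448 + 3*I*sqrt(14) ≈ 1.1645e+5 + 11.225*I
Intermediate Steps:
o = -78 (o = 2 + (-4 - 6)*8 = 2 - 10*8 = 2 - 80 = -78)
K = 3*I*sqrt(14) (K = sqrt(-78 - 48) = sqrt(-126) = 3*I*sqrt(14) ≈ 11.225*I)
H(p, L) = L*p
K - 1213*H(-32, 3) = 3*I*sqrt(14) - 3639*(-32) = 3*I*sqrt(14) - 1213*(-96) = 3*I*sqrt(14) + 116448 = 116448 + 3*I*sqrt(14)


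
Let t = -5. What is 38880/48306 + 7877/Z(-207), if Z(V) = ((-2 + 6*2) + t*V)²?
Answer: 7139739727/8791893275 ≈ 0.81208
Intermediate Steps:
Z(V) = (10 - 5*V)² (Z(V) = ((-2 + 6*2) - 5*V)² = ((-2 + 12) - 5*V)² = (10 - 5*V)²)
38880/48306 + 7877/Z(-207) = 38880/48306 + 7877/((25*(2 - 1*(-207))²)) = 38880*(1/48306) + 7877/((25*(2 + 207)²)) = 6480/8051 + 7877/((25*209²)) = 6480/8051 + 7877/((25*43681)) = 6480/8051 + 7877/1092025 = 7139739727/8791893275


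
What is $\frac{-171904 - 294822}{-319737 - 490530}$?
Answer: $\frac{466726}{810267} \approx 0.57602$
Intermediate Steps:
$\frac{-171904 - 294822}{-319737 - 490530} = - \frac{466726}{-810267} = \left(-466726\right) \left(- \frac{1}{810267}\right) = \frac{466726}{810267}$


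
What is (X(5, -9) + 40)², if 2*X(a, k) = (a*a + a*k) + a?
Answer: 4225/4 ≈ 1056.3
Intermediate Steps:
X(a, k) = a/2 + a²/2 + a*k/2 (X(a, k) = ((a*a + a*k) + a)/2 = ((a² + a*k) + a)/2 = (a + a² + a*k)/2 = a/2 + a²/2 + a*k/2)
(X(5, -9) + 40)² = ((½)*5*(1 + 5 - 9) + 40)² = ((½)*5*(-3) + 40)² = (-15/2 + 40)² = (65/2)² = 4225/4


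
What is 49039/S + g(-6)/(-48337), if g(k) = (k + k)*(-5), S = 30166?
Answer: 2368588183/1458133942 ≈ 1.6244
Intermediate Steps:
g(k) = -10*k (g(k) = (2*k)*(-5) = -10*k)
49039/S + g(-6)/(-48337) = 49039/30166 - 10*(-6)/(-48337) = 49039*(1/30166) + 60*(-1/48337) = 49039/30166 - 60/48337 = 2368588183/1458133942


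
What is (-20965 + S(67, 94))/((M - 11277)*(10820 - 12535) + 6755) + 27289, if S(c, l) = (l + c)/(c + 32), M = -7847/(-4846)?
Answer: 36178886122586543/1325768168835 ≈ 27289.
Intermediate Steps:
M = 7847/4846 (M = -7847*(-1)/4846 = -1*(-7847/4846) = 7847/4846 ≈ 1.6193)
S(c, l) = (c + l)/(32 + c)
(-20965 + S(67, 94))/((M - 11277)*(10820 - 12535) + 6755) + 27289 = (-20965 + (67 + 94)/(32 + 67))/((7847/4846 - 11277)*(10820 - 12535) + 6755) + 27289 = (-20965 + 161/99)/(-54640495/4846*(-1715) + 6755) + 27289 = (-20965 + (1/99)*161)/(93708448925/4846 + 6755) + 27289 = (-20965 + 161/99)/(93741183655/4846) + 27289 = -2075374/99*4846/93741183655 + 27289 = -1436751772/1325768168835 + 27289 = 36178886122586543/1325768168835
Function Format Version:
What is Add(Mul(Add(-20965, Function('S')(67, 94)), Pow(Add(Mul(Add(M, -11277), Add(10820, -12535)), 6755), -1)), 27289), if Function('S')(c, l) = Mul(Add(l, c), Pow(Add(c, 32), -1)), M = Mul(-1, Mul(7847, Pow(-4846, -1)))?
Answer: Rational(36178886122586543, 1325768168835) ≈ 27289.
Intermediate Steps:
M = Rational(7847, 4846) (M = Mul(-1, Mul(7847, Rational(-1, 4846))) = Mul(-1, Rational(-7847, 4846)) = Rational(7847, 4846) ≈ 1.6193)
Function('S')(c, l) = Mul(Pow(Add(32, c), -1), Add(c, l)) (Function('S')(c, l) = Mul(Add(c, l), Pow(Add(32, c), -1)) = Mul(Pow(Add(32, c), -1), Add(c, l)))
Add(Mul(Add(-20965, Function('S')(67, 94)), Pow(Add(Mul(Add(M, -11277), Add(10820, -12535)), 6755), -1)), 27289) = Add(Mul(Add(-20965, Mul(Pow(Add(32, 67), -1), Add(67, 94))), Pow(Add(Mul(Add(Rational(7847, 4846), -11277), Add(10820, -12535)), 6755), -1)), 27289) = Add(Mul(Add(-20965, Mul(Pow(99, -1), 161)), Pow(Add(Mul(Rational(-54640495, 4846), -1715), 6755), -1)), 27289) = Add(Mul(Add(-20965, Mul(Rational(1, 99), 161)), Pow(Add(Rational(93708448925, 4846), 6755), -1)), 27289) = Add(Mul(Add(-20965, Rational(161, 99)), Pow(Rational(93741183655, 4846), -1)), 27289) = Add(Mul(Rational(-2075374, 99), Rational(4846, 93741183655)), 27289) = Add(Rational(-1436751772, 1325768168835), 27289) = Rational(36178886122586543, 1325768168835)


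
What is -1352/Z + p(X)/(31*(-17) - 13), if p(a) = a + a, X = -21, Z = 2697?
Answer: -34267/80910 ≈ -0.42352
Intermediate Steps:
p(a) = 2*a
-1352/Z + p(X)/(31*(-17) - 13) = -1352/2697 + (2*(-21))/(31*(-17) - 13) = -1352*1/2697 - 42/(-527 - 13) = -1352/2697 - 42/(-540) = -1352/2697 - 42*(-1/540) = -1352/2697 + 7/90 = -34267/80910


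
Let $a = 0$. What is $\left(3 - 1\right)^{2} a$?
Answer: $0$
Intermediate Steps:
$\left(3 - 1\right)^{2} a = \left(3 - 1\right)^{2} \cdot 0 = 2^{2} \cdot 0 = 4 \cdot 0 = 0$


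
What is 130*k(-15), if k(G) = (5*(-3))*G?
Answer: 29250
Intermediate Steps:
k(G) = -15*G
130*k(-15) = 130*(-15*(-15)) = 130*225 = 29250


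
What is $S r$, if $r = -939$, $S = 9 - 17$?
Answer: $7512$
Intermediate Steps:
$S = -8$ ($S = 9 - 17 = -8$)
$S r = \left(-8\right) \left(-939\right) = 7512$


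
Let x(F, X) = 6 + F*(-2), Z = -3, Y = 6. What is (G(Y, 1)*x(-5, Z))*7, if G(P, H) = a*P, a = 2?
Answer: 1344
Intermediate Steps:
x(F, X) = 6 - 2*F
G(P, H) = 2*P
(G(Y, 1)*x(-5, Z))*7 = ((2*6)*(6 - 2*(-5)))*7 = (12*(6 + 10))*7 = (12*16)*7 = 192*7 = 1344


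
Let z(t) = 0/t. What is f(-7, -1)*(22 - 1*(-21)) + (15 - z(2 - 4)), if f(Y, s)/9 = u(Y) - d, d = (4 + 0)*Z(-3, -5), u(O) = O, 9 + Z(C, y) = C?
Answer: 15882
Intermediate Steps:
Z(C, y) = -9 + C
z(t) = 0
d = -48 (d = (4 + 0)*(-9 - 3) = 4*(-12) = -48)
f(Y, s) = 432 + 9*Y (f(Y, s) = 9*(Y - 1*(-48)) = 9*(Y + 48) = 9*(48 + Y) = 432 + 9*Y)
f(-7, -1)*(22 - 1*(-21)) + (15 - z(2 - 4)) = (432 + 9*(-7))*(22 - 1*(-21)) + (15 - 1*0) = (432 - 63)*(22 + 21) + (15 + 0) = 369*43 + 15 = 15867 + 15 = 15882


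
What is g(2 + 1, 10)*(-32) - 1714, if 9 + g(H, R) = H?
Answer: -1522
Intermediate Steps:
g(H, R) = -9 + H
g(2 + 1, 10)*(-32) - 1714 = (-9 + (2 + 1))*(-32) - 1714 = (-9 + 3)*(-32) - 1714 = -6*(-32) - 1714 = 192 - 1714 = -1522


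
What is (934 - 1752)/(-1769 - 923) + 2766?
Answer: 3723445/1346 ≈ 2766.3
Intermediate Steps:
(934 - 1752)/(-1769 - 923) + 2766 = -818/(-2692) + 2766 = -818*(-1/2692) + 2766 = 409/1346 + 2766 = 3723445/1346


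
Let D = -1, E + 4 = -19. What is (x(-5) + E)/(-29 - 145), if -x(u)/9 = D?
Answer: 7/87 ≈ 0.080460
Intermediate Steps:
E = -23 (E = -4 - 19 = -23)
x(u) = 9 (x(u) = -9*(-1) = 9)
(x(-5) + E)/(-29 - 145) = (9 - 23)/(-29 - 145) = -14/(-174) = -14*(-1/174) = 7/87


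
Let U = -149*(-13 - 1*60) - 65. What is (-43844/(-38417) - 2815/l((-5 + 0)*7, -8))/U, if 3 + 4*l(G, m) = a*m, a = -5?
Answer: -35912766/1280707529 ≈ -0.028041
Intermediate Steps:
l(G, m) = -3/4 - 5*m/4 (l(G, m) = -3/4 + (-5*m)/4 = -3/4 - 5*m/4)
U = 10812 (U = -149*(-13 - 60) - 65 = -149*(-73) - 65 = 10877 - 65 = 10812)
(-43844/(-38417) - 2815/l((-5 + 0)*7, -8))/U = (-43844/(-38417) - 2815/(-3/4 - 5/4*(-8)))/10812 = (-43844*(-1/38417) - 2815/(-3/4 + 10))*(1/10812) = (43844/38417 - 2815/37/4)*(1/10812) = (43844/38417 - 2815*4/37)*(1/10812) = (43844/38417 - 11260/37)*(1/10812) = -430953192/1421429*1/10812 = -35912766/1280707529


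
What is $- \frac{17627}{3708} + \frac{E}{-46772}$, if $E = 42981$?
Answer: $- \frac{122977949}{21678822} \approx -5.6727$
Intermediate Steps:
$- \frac{17627}{3708} + \frac{E}{-46772} = - \frac{17627}{3708} + \frac{42981}{-46772} = \left(-17627\right) \frac{1}{3708} + 42981 \left(- \frac{1}{46772}\right) = - \frac{17627}{3708} - \frac{42981}{46772} = - \frac{122977949}{21678822}$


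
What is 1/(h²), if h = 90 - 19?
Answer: 1/5041 ≈ 0.00019837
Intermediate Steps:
h = 71
1/(h²) = 1/(71²) = 1/5041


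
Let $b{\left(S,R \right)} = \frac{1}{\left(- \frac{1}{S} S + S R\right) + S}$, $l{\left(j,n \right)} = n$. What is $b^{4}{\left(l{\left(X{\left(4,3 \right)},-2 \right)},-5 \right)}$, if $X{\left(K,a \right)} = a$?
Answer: $\frac{1}{2401} \approx 0.00041649$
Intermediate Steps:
$b{\left(S,R \right)} = \frac{1}{-1 + S + R S}$ ($b{\left(S,R \right)} = \frac{1}{\left(-1 + R S\right) + S} = \frac{1}{-1 + S + R S}$)
$b^{4}{\left(l{\left(X{\left(4,3 \right)},-2 \right)},-5 \right)} = \left(\frac{1}{-1 - 2 - -10}\right)^{4} = \left(\frac{1}{-1 - 2 + 10}\right)^{4} = \left(\frac{1}{7}\right)^{4} = \frac{1}{2401}$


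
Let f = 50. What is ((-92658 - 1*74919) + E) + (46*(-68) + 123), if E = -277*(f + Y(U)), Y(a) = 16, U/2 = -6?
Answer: -188864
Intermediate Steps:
U = -12 (U = 2*(-6) = -12)
E = -18282 (E = -277*(50 + 16) = -277*66 = -18282)
((-92658 - 1*74919) + E) + (46*(-68) + 123) = ((-92658 - 1*74919) - 18282) + (46*(-68) + 123) = ((-92658 - 74919) - 18282) + (-3128 + 123) = (-167577 - 18282) - 3005 = -185859 - 3005 = -188864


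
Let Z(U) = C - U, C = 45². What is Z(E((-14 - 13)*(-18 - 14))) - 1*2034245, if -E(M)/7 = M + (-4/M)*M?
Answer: -2026200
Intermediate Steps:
E(M) = 28 - 7*M (E(M) = -7*(M + (-4/M)*M) = -7*(M - 4) = -7*(-4 + M) = 28 - 7*M)
C = 2025
Z(U) = 2025 - U
Z(E((-14 - 13)*(-18 - 14))) - 1*2034245 = (2025 - (28 - 7*(-14 - 13)*(-18 - 14))) - 1*2034245 = (2025 - (28 - (-189)*(-32))) - 2034245 = (2025 - (28 - 7*864)) - 2034245 = (2025 - (28 - 6048)) - 2034245 = (2025 - 1*(-6020)) - 2034245 = (2025 + 6020) - 2034245 = 8045 - 2034245 = -2026200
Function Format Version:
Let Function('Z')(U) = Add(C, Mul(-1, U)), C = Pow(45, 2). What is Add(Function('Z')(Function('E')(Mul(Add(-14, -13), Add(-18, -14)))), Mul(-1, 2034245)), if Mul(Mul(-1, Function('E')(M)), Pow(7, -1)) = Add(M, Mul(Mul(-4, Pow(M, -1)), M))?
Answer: -2026200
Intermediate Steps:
Function('E')(M) = Add(28, Mul(-7, M)) (Function('E')(M) = Mul(-7, Add(M, Mul(Mul(-4, Pow(M, -1)), M))) = Mul(-7, Add(M, -4)) = Mul(-7, Add(-4, M)) = Add(28, Mul(-7, M)))
C = 2025
Function('Z')(U) = Add(2025, Mul(-1, U))
Add(Function('Z')(Function('E')(Mul(Add(-14, -13), Add(-18, -14)))), Mul(-1, 2034245)) = Add(Add(2025, Mul(-1, Add(28, Mul(-7, Mul(Add(-14, -13), Add(-18, -14)))))), Mul(-1, 2034245)) = Add(Add(2025, Mul(-1, Add(28, Mul(-7, Mul(-27, -32))))), -2034245) = Add(Add(2025, Mul(-1, Add(28, Mul(-7, 864)))), -2034245) = Add(Add(2025, Mul(-1, Add(28, -6048))), -2034245) = Add(Add(2025, Mul(-1, -6020)), -2034245) = Add(Add(2025, 6020), -2034245) = Add(8045, -2034245) = -2026200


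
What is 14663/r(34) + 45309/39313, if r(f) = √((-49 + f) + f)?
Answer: 45309/39313 + 14663*√19/19 ≈ 3365.1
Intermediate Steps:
r(f) = √(-49 + 2*f)
14663/r(34) + 45309/39313 = 14663/(√(-49 + 2*34)) + 45309/39313 = 14663/(√(-49 + 68)) + 45309*(1/39313) = 14663/(√19) + 45309/39313 = 14663*(√19/19) + 45309/39313 = 14663*√19/19 + 45309/39313 = 45309/39313 + 14663*√19/19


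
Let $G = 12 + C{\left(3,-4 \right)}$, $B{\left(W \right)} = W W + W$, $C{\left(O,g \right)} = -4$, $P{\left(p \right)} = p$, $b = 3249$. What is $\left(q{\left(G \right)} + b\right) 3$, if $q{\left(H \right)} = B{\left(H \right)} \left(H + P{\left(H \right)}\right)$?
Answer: $13203$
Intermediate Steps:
$B{\left(W \right)} = W + W^{2}$ ($B{\left(W \right)} = W^{2} + W = W + W^{2}$)
$G = 8$ ($G = 12 - 4 = 8$)
$q{\left(H \right)} = 2 H^{2} \left(1 + H\right)$ ($q{\left(H \right)} = H \left(1 + H\right) \left(H + H\right) = H \left(1 + H\right) 2 H = 2 H^{2} \left(1 + H\right)$)
$\left(q{\left(G \right)} + b\right) 3 = \left(2 \cdot 8^{2} \left(1 + 8\right) + 3249\right) 3 = \left(2 \cdot 64 \cdot 9 + 3249\right) 3 = \left(1152 + 3249\right) 3 = 4401 \cdot 3 = 13203$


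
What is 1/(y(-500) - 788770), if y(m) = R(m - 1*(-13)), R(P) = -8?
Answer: -1/788778 ≈ -1.2678e-6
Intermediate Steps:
y(m) = -8
1/(y(-500) - 788770) = 1/(-8 - 788770) = 1/(-788778) = -1/788778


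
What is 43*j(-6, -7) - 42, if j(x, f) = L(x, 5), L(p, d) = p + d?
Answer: -85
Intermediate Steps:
L(p, d) = d + p
j(x, f) = 5 + x
43*j(-6, -7) - 42 = 43*(5 - 6) - 42 = 43*(-1) - 42 = -43 - 42 = -85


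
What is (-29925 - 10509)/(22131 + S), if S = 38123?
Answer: -20217/30127 ≈ -0.67106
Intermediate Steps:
(-29925 - 10509)/(22131 + S) = (-29925 - 10509)/(22131 + 38123) = -40434/60254 = -40434*1/60254 = -20217/30127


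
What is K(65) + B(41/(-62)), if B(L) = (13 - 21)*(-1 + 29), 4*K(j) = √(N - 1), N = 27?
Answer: -224 + √26/4 ≈ -222.73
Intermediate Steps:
K(j) = √26/4 (K(j) = √(27 - 1)/4 = √26/4)
B(L) = -224 (B(L) = -8*28 = -224)
K(65) + B(41/(-62)) = √26/4 - 224 = -224 + √26/4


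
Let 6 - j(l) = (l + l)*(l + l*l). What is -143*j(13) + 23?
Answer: 675841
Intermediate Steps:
j(l) = 6 - 2*l*(l + l²) (j(l) = 6 - (l + l)*(l + l*l) = 6 - 2*l*(l + l²))
-143*j(13) + 23 = -143*(6 - 2*13² - 2*13³) + 23 = -143*(6 - 2*169 - 2*2197) + 23 = -143*(6 - 338 - 4394) + 23 = -143*(-4726) + 23 = 675818 + 23 = 675841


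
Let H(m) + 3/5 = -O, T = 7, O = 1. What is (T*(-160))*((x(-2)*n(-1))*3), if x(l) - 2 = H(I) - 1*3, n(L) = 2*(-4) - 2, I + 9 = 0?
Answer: -87360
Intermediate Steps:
I = -9 (I = -9 + 0 = -9)
n(L) = -10 (n(L) = -8 - 2 = -10)
H(m) = -8/5 (H(m) = -3/5 - 1*1 = -3/5 - 1 = -8/5)
x(l) = -13/5 (x(l) = 2 + (-8/5 - 1*3) = 2 + (-8/5 - 3) = 2 - 23/5 = -13/5)
(T*(-160))*((x(-2)*n(-1))*3) = (7*(-160))*(-13/5*(-10)*3) = -29120*3 = -1120*78 = -87360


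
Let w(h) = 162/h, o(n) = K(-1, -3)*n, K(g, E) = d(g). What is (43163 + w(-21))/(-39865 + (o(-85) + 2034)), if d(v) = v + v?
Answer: -302087/263627 ≈ -1.1459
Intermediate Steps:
d(v) = 2*v
K(g, E) = 2*g
o(n) = -2*n (o(n) = (2*(-1))*n = -2*n)
(43163 + w(-21))/(-39865 + (o(-85) + 2034)) = (43163 + 162/(-21))/(-39865 + (-2*(-85) + 2034)) = (43163 + 162*(-1/21))/(-39865 + (170 + 2034)) = (43163 - 54/7)/(-39865 + 2204) = (302087/7)/(-37661) = (302087/7)*(-1/37661) = -302087/263627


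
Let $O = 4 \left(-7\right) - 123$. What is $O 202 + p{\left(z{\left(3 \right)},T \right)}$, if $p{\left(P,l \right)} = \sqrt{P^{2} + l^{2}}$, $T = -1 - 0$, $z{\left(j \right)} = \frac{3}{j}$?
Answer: $-30502 + \sqrt{2} \approx -30501.0$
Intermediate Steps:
$O = -151$ ($O = -28 - 123 = -151$)
$T = -1$ ($T = -1 + 0 = -1$)
$O 202 + p{\left(z{\left(3 \right)},T \right)} = \left(-151\right) 202 + \sqrt{\left(\frac{3}{3}\right)^{2} + \left(-1\right)^{2}} = -30502 + \sqrt{\left(3 \cdot \frac{1}{3}\right)^{2} + 1} = -30502 + \sqrt{1^{2} + 1} = -30502 + \sqrt{1 + 1} = -30502 + \sqrt{2}$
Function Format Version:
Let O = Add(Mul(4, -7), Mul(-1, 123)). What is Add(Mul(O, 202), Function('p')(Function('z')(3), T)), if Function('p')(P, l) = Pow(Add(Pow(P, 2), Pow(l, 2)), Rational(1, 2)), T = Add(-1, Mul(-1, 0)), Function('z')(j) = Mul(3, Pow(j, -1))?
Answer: Add(-30502, Pow(2, Rational(1, 2))) ≈ -30501.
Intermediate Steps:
O = -151 (O = Add(-28, -123) = -151)
T = -1 (T = Add(-1, 0) = -1)
Add(Mul(O, 202), Function('p')(Function('z')(3), T)) = Add(Mul(-151, 202), Pow(Add(Pow(Mul(3, Pow(3, -1)), 2), Pow(-1, 2)), Rational(1, 2))) = Add(-30502, Pow(Add(Pow(Mul(3, Rational(1, 3)), 2), 1), Rational(1, 2))) = Add(-30502, Pow(Add(Pow(1, 2), 1), Rational(1, 2))) = Add(-30502, Pow(Add(1, 1), Rational(1, 2))) = Add(-30502, Pow(2, Rational(1, 2)))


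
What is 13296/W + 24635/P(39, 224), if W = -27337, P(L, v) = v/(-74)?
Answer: -24919027967/3061744 ≈ -8138.8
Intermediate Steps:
P(L, v) = -v/74 (P(L, v) = v*(-1/74) = -v/74)
13296/W + 24635/P(39, 224) = 13296/(-27337) + 24635/((-1/74*224)) = 13296*(-1/27337) + 24635/(-112/37) = -13296/27337 + 24635*(-37/112) = -13296/27337 - 911495/112 = -24919027967/3061744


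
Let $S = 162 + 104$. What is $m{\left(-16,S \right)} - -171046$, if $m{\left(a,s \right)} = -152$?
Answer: $170894$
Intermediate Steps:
$S = 266$
$m{\left(-16,S \right)} - -171046 = -152 - -171046 = -152 + 171046 = 170894$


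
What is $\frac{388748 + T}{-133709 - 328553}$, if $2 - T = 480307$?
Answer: $\frac{91557}{462262} \approx 0.19806$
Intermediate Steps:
$T = -480305$ ($T = 2 - 480307 = -480305$)
$\frac{388748 + T}{-133709 - 328553} = \frac{388748 - 480305}{-133709 - 328553} = - \frac{91557}{-462262} = \left(-91557\right) \left(- \frac{1}{462262}\right) = \frac{91557}{462262}$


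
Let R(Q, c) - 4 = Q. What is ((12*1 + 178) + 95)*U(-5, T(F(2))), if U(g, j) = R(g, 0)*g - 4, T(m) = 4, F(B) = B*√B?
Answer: 285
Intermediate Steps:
R(Q, c) = 4 + Q
F(B) = B^(3/2)
U(g, j) = -4 + g*(4 + g) (U(g, j) = (4 + g)*g - 4 = g*(4 + g) - 4 = -4 + g*(4 + g))
((12*1 + 178) + 95)*U(-5, T(F(2))) = ((12*1 + 178) + 95)*(-4 - 5*(4 - 5)) = ((12 + 178) + 95)*(-4 - 5*(-1)) = (190 + 95)*(-4 + 5) = 285*1 = 285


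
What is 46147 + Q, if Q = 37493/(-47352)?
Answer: 2185115251/47352 ≈ 46146.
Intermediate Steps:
Q = -37493/47352 (Q = 37493*(-1/47352) = -37493/47352 ≈ -0.79179)
46147 + Q = 46147 - 37493/47352 = 2185115251/47352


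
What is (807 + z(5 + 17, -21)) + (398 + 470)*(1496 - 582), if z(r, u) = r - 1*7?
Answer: 794174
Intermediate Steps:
z(r, u) = -7 + r (z(r, u) = r - 7 = -7 + r)
(807 + z(5 + 17, -21)) + (398 + 470)*(1496 - 582) = (807 + (-7 + (5 + 17))) + (398 + 470)*(1496 - 582) = (807 + (-7 + 22)) + 868*914 = (807 + 15) + 793352 = 822 + 793352 = 794174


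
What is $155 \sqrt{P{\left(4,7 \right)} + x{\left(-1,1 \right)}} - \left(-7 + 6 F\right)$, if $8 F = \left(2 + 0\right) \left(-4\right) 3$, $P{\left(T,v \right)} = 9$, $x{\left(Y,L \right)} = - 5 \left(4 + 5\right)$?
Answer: $25 + 930 i \approx 25.0 + 930.0 i$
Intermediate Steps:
$x{\left(Y,L \right)} = -45$ ($x{\left(Y,L \right)} = \left(-5\right) 9 = -45$)
$F = -3$ ($F = \frac{\left(2 + 0\right) \left(-4\right) 3}{8} = \frac{2 \left(-4\right) 3}{8} = \frac{\left(-8\right) 3}{8} = \frac{1}{8} \left(-24\right) = -3$)
$155 \sqrt{P{\left(4,7 \right)} + x{\left(-1,1 \right)}} - \left(-7 + 6 F\right) = 155 \sqrt{9 - 45} + \left(\left(-6\right) \left(-3\right) + 7\right) = 155 \sqrt{-36} + \left(18 + 7\right) = 155 \cdot 6 i + 25 = 930 i + 25 = 25 + 930 i$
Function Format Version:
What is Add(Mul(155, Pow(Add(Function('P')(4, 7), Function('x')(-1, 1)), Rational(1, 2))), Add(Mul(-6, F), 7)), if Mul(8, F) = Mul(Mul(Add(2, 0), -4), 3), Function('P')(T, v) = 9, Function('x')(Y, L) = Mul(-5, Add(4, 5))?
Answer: Add(25, Mul(930, I)) ≈ Add(25.000, Mul(930.00, I))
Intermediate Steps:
Function('x')(Y, L) = -45 (Function('x')(Y, L) = Mul(-5, 9) = -45)
F = -3 (F = Mul(Rational(1, 8), Mul(Mul(Add(2, 0), -4), 3)) = Mul(Rational(1, 8), Mul(Mul(2, -4), 3)) = Mul(Rational(1, 8), Mul(-8, 3)) = Mul(Rational(1, 8), -24) = -3)
Add(Mul(155, Pow(Add(Function('P')(4, 7), Function('x')(-1, 1)), Rational(1, 2))), Add(Mul(-6, F), 7)) = Add(Mul(155, Pow(Add(9, -45), Rational(1, 2))), Add(Mul(-6, -3), 7)) = Add(Mul(155, Pow(-36, Rational(1, 2))), Add(18, 7)) = Add(Mul(155, Mul(6, I)), 25) = Add(Mul(930, I), 25) = Add(25, Mul(930, I))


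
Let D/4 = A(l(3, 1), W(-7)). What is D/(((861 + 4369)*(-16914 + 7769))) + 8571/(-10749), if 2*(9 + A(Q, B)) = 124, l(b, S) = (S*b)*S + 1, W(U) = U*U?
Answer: -68323177773/85684489025 ≈ -0.79738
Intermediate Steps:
W(U) = U²
l(b, S) = 1 + b*S² (l(b, S) = b*S² + 1 = 1 + b*S²)
A(Q, B) = 53 (A(Q, B) = -9 + (½)*124 = -9 + 62 = 53)
D = 212 (D = 4*53 = 212)
D/(((861 + 4369)*(-16914 + 7769))) + 8571/(-10749) = 212/(((861 + 4369)*(-16914 + 7769))) + 8571/(-10749) = 212/((5230*(-9145))) + 8571*(-1/10749) = 212/(-47828350) - 2857/3583 = 212*(-1/47828350) - 2857/3583 = -106/23914175 - 2857/3583 = -68323177773/85684489025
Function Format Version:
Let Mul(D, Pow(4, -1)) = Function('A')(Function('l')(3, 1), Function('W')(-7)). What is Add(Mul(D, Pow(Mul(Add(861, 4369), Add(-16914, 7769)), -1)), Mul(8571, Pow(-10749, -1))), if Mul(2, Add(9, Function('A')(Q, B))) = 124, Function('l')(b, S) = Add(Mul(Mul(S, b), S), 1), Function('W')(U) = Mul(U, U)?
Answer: Rational(-68323177773, 85684489025) ≈ -0.79738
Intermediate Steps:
Function('W')(U) = Pow(U, 2)
Function('l')(b, S) = Add(1, Mul(b, Pow(S, 2))) (Function('l')(b, S) = Add(Mul(b, Pow(S, 2)), 1) = Add(1, Mul(b, Pow(S, 2))))
Function('A')(Q, B) = 53 (Function('A')(Q, B) = Add(-9, Mul(Rational(1, 2), 124)) = Add(-9, 62) = 53)
D = 212 (D = Mul(4, 53) = 212)
Add(Mul(D, Pow(Mul(Add(861, 4369), Add(-16914, 7769)), -1)), Mul(8571, Pow(-10749, -1))) = Add(Mul(212, Pow(Mul(Add(861, 4369), Add(-16914, 7769)), -1)), Mul(8571, Pow(-10749, -1))) = Add(Mul(212, Pow(Mul(5230, -9145), -1)), Mul(8571, Rational(-1, 10749))) = Add(Mul(212, Pow(-47828350, -1)), Rational(-2857, 3583)) = Add(Mul(212, Rational(-1, 47828350)), Rational(-2857, 3583)) = Add(Rational(-106, 23914175), Rational(-2857, 3583)) = Rational(-68323177773, 85684489025)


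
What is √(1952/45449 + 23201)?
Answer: 3*√5324927052361/45449 ≈ 152.32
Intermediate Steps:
√(1952/45449 + 23201) = √(1054464201/45449) = 3*√5324927052361/45449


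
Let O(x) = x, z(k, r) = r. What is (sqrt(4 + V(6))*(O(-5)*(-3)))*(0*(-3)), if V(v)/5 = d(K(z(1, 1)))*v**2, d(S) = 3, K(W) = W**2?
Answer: 0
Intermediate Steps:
V(v) = 15*v**2 (V(v) = 5*(3*v**2) = 15*v**2)
(sqrt(4 + V(6))*(O(-5)*(-3)))*(0*(-3)) = (sqrt(4 + 15*6**2)*(-5*(-3)))*(0*(-3)) = (sqrt(4 + 15*36)*15)*0 = (sqrt(4 + 540)*15)*0 = (sqrt(544)*15)*0 = ((4*sqrt(34))*15)*0 = (60*sqrt(34))*0 = 0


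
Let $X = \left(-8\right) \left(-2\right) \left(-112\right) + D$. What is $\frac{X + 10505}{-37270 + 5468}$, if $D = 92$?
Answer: $- \frac{8805}{31802} \approx -0.27687$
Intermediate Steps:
$X = -1700$ ($X = \left(-8\right) \left(-2\right) \left(-112\right) + 92 = 16 \left(-112\right) + 92 = -1792 + 92 = -1700$)
$\frac{X + 10505}{-37270 + 5468} = \frac{-1700 + 10505}{-37270 + 5468} = \frac{8805}{-31802} = 8805 \left(- \frac{1}{31802}\right) = - \frac{8805}{31802}$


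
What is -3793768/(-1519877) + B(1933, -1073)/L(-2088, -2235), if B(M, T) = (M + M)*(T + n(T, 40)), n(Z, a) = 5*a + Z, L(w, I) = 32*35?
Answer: -408219440779/60795080 ≈ -6714.7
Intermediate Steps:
L(w, I) = 1120
n(Z, a) = Z + 5*a
B(M, T) = 2*M*(200 + 2*T) (B(M, T) = (M + M)*(T + (T + 5*40)) = (2*M)*(T + (T + 200)) = (2*M)*(T + (200 + T)) = (2*M)*(200 + 2*T) = 2*M*(200 + 2*T))
-3793768/(-1519877) + B(1933, -1073)/L(-2088, -2235) = -3793768/(-1519877) + (4*1933*(100 - 1073))/1120 = -3793768*(-1/1519877) + (4*1933*(-973))*(1/1120) = 3793768/1519877 - 7523236*1/1120 = 3793768/1519877 - 268687/40 = -408219440779/60795080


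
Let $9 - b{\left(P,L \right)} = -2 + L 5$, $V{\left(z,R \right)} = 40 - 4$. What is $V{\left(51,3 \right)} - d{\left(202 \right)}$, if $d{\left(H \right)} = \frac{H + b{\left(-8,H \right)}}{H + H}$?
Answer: $\frac{15341}{404} \approx 37.973$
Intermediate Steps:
$V{\left(z,R \right)} = 36$ ($V{\left(z,R \right)} = 40 - 4 = 36$)
$b{\left(P,L \right)} = 11 - 5 L$ ($b{\left(P,L \right)} = 9 - \left(-2 + L 5\right) = 9 - \left(-2 + 5 L\right) = 11 - 5 L$)
$d{\left(H \right)} = \frac{11 - 4 H}{2 H}$ ($d{\left(H \right)} = \frac{H - \left(-11 + 5 H\right)}{H + H} = \frac{11 - 4 H}{2 H}$)
$V{\left(51,3 \right)} - d{\left(202 \right)} = 36 - \left(-2 + \frac{11}{2 \cdot 202}\right) = 36 - \left(-2 + \frac{11}{2} \cdot \frac{1}{202}\right) = 36 - \left(-2 + \frac{11}{404}\right) = 36 - - \frac{797}{404} = 36 + \frac{797}{404} = \frac{15341}{404}$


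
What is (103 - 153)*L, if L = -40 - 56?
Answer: 4800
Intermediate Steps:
L = -96
(103 - 153)*L = (103 - 153)*(-96) = -50*(-96) = 4800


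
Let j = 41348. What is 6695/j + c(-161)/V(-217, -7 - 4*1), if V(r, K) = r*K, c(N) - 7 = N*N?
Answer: 155435987/14099668 ≈ 11.024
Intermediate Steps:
c(N) = 7 + N² (c(N) = 7 + N*N = 7 + N²)
V(r, K) = K*r
6695/j + c(-161)/V(-217, -7 - 4*1) = 6695/41348 + (7 + (-161)²)/(((-7 - 4*1)*(-217))) = 6695*(1/41348) + (7 + 25921)/(((-7 - 4)*(-217))) = 6695/41348 + 25928/((-11*(-217))) = 6695/41348 + 25928/2387 = 6695/41348 + 25928*(1/2387) = 6695/41348 + 3704/341 = 155435987/14099668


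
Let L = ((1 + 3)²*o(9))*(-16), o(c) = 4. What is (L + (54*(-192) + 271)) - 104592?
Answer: -115713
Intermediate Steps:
L = -1024 (L = ((1 + 3)²*4)*(-16) = (4²*4)*(-16) = (16*4)*(-16) = 64*(-16) = -1024)
(L + (54*(-192) + 271)) - 104592 = (-1024 + (54*(-192) + 271)) - 104592 = (-1024 + (-10368 + 271)) - 104592 = (-1024 - 10097) - 104592 = -11121 - 104592 = -115713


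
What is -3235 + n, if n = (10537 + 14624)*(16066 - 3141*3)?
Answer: 167141288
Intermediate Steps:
n = 167144523 (n = 25161*(16066 - 9423) = 25161*6643 = 167144523)
-3235 + n = -3235 + 167144523 = 167141288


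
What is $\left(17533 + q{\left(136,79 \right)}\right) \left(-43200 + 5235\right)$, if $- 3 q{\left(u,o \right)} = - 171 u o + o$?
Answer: $-23914710320$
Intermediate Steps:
$q{\left(u,o \right)} = - \frac{o}{3} + 57 o u$ ($q{\left(u,o \right)} = - \frac{- 171 u o + o}{3} = - \frac{- 171 o u + o}{3} = - \frac{o - 171 o u}{3} = - \frac{o}{3} + 57 o u$)
$\left(17533 + q{\left(136,79 \right)}\right) \left(-43200 + 5235\right) = \left(17533 + \frac{1}{3} \cdot 79 \left(-1 + 171 \cdot 136\right)\right) \left(-43200 + 5235\right) = \left(17533 + \frac{1}{3} \cdot 79 \left(-1 + 23256\right)\right) \left(-37965\right) = \left(17533 + \frac{1}{3} \cdot 79 \cdot 23255\right) \left(-37965\right) = \left(17533 + \frac{1837145}{3}\right) \left(-37965\right) = \frac{1889744}{3} \left(-37965\right) = -23914710320$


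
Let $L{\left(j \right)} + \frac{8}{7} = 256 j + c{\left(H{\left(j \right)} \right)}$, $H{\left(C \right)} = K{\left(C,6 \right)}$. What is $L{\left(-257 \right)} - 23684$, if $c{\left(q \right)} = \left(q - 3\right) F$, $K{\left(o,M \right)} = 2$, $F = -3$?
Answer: $- \frac{626319}{7} \approx -89474.0$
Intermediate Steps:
$H{\left(C \right)} = 2$
$c{\left(q \right)} = 9 - 3 q$ ($c{\left(q \right)} = \left(q - 3\right) \left(-3\right) = \left(-3 + q\right) \left(-3\right) = 9 - 3 q$)
$L{\left(j \right)} = \frac{13}{7} + 256 j$ ($L{\left(j \right)} = - \frac{8}{7} + \left(256 j + \left(9 - 6\right)\right) = - \frac{8}{7} + \left(256 j + 3\right) = - \frac{8}{7} + \left(3 + 256 j\right) = \frac{13}{7} + 256 j$)
$L{\left(-257 \right)} - 23684 = \left(\frac{13}{7} + 256 \left(-257\right)\right) - 23684 = \left(\frac{13}{7} - 65792\right) - 23684 = - \frac{460531}{7} - 23684 = - \frac{626319}{7}$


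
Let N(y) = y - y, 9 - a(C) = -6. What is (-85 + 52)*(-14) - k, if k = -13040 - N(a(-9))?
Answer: 13502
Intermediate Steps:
a(C) = 15 (a(C) = 9 - 1*(-6) = 9 + 6 = 15)
N(y) = 0
k = -13040 (k = -13040 - 1*0 = -13040 + 0 = -13040)
(-85 + 52)*(-14) - k = (-85 + 52)*(-14) - 1*(-13040) = -33*(-14) + 13040 = 462 + 13040 = 13502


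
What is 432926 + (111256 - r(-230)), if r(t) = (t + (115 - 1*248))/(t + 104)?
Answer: 22855523/42 ≈ 5.4418e+5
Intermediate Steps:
r(t) = (-133 + t)/(104 + t) (r(t) = (t + (115 - 248))/(104 + t) = (t - 133)/(104 + t) = (-133 + t)/(104 + t))
432926 + (111256 - r(-230)) = 432926 + (111256 - (-133 - 230)/(104 - 230)) = 432926 + (111256 - (-363)/(-126)) = 432926 + (111256 - (-1)*(-363)/126) = 432926 + (111256 - 1*121/42) = 432926 + (111256 - 121/42) = 432926 + 4672631/42 = 22855523/42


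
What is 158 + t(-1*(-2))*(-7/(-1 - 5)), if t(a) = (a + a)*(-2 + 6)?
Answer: 530/3 ≈ 176.67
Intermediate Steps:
t(a) = 8*a (t(a) = (2*a)*4 = 8*a)
158 + t(-1*(-2))*(-7/(-1 - 5)) = 158 + (8*(-1*(-2)))*(-7/(-1 - 5)) = 158 + (8*2)*(-7/(-6)) = 158 + 16*(-⅙*(-7)) = 158 + 16*(7/6) = 158 + 56/3 = 530/3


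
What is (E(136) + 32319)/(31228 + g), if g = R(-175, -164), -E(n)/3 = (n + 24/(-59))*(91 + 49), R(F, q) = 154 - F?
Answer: -484393/620621 ≈ -0.78050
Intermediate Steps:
E(n) = 10080/59 - 420*n (E(n) = -3*(n + 24/(-59))*(91 + 49) = -3*(n + 24*(-1/59))*140 = -3*(n - 24/59)*140 = -3*(-24/59 + n)*140 = -3*(-3360/59 + 140*n) = 10080/59 - 420*n)
g = 329 (g = 154 - 1*(-175) = 154 + 175 = 329)
(E(136) + 32319)/(31228 + g) = ((10080/59 - 420*136) + 32319)/(31228 + 329) = ((10080/59 - 57120) + 32319)/31557 = (-3360000/59 + 32319)*(1/31557) = -1453179/59*1/31557 = -484393/620621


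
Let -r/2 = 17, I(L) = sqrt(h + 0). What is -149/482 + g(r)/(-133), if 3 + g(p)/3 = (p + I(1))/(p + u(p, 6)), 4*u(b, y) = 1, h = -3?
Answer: -762107/2884770 + 4*I*sqrt(3)/5985 ≈ -0.26418 + 0.0011576*I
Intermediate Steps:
I(L) = I*sqrt(3) (I(L) = sqrt(-3 + 0) = sqrt(-3) = I*sqrt(3))
r = -34 (r = -2*17 = -34)
u(b, y) = 1/4 (u(b, y) = (1/4)*1 = 1/4)
g(p) = -9 + 3*(p + I*sqrt(3))/(1/4 + p) (g(p) = -9 + 3*((p + I*sqrt(3))/(p + 1/4)) = -9 + 3*((p + I*sqrt(3))/(1/4 + p)) = -9 + 3*(p + I*sqrt(3))/(1/4 + p))
-149/482 + g(r)/(-133) = -149/482 + (3*(-3 - 8*(-34) + 4*I*sqrt(3))/(1 + 4*(-34)))/(-133) = -149*1/482 + (3*(-3 + 272 + 4*I*sqrt(3))/(1 - 136))*(-1/133) = -149/482 + (3*(269 + 4*I*sqrt(3))/(-135))*(-1/133) = -149/482 + (3*(-1/135)*(269 + 4*I*sqrt(3)))*(-1/133) = -149/482 + (-269/45 - 4*I*sqrt(3)/45)*(-1/133) = -149/482 + (269/5985 + 4*I*sqrt(3)/5985) = -762107/2884770 + 4*I*sqrt(3)/5985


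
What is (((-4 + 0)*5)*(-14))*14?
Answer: 3920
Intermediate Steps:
(((-4 + 0)*5)*(-14))*14 = (-4*5*(-14))*14 = -20*(-14)*14 = 280*14 = 3920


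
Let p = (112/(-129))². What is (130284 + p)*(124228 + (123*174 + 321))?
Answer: 316431778487188/16641 ≈ 1.9015e+10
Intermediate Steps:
p = 12544/16641 (p = (112*(-1/129))² = (-112/129)² = 12544/16641 ≈ 0.75380)
(130284 + p)*(124228 + (123*174 + 321)) = (130284 + 12544/16641)*(124228 + (123*174 + 321)) = 2168068588*(124228 + (21402 + 321))/16641 = 2168068588*(124228 + 21723)/16641 = (2168068588/16641)*145951 = 316431778487188/16641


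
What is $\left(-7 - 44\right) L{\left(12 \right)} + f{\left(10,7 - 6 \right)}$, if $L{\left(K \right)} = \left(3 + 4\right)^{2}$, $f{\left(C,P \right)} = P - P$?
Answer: $-2499$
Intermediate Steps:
$f{\left(C,P \right)} = 0$
$L{\left(K \right)} = 49$ ($L{\left(K \right)} = 7^{2} = 49$)
$\left(-7 - 44\right) L{\left(12 \right)} + f{\left(10,7 - 6 \right)} = \left(-7 - 44\right) 49 + 0 = \left(-51\right) 49 + 0 = -2499 + 0 = -2499$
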